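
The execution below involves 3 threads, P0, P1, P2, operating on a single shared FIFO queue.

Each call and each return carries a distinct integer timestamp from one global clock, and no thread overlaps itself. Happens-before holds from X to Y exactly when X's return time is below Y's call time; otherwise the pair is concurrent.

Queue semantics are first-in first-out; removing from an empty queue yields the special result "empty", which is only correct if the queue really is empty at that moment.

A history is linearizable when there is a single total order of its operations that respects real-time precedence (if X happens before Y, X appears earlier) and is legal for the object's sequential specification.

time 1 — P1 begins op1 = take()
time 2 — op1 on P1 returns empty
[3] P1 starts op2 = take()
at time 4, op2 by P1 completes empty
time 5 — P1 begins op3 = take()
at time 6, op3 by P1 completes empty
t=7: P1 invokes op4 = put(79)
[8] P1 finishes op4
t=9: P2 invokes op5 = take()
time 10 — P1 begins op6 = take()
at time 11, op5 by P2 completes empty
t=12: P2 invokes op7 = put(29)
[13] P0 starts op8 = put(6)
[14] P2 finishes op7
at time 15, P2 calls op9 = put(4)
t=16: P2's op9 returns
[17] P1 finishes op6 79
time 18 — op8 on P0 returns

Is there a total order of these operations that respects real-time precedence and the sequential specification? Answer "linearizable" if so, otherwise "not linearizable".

linearizable

one valid linearization: op1, op2, op3, op4, op6, op5, op7, op8, op9
step 1: op1 take() → empty — queue <>
step 2: op2 take() → empty — queue <>
step 3: op3 take() → empty — queue <>
step 4: op4 put(79) — queue <79>
step 5: op6 take() → 79 — queue <>
step 6: op5 take() → empty — queue <>
step 7: op7 put(29) — queue <29>
step 8: op8 put(6) — queue <29,6>
step 9: op9 put(4) — queue <29,6,4>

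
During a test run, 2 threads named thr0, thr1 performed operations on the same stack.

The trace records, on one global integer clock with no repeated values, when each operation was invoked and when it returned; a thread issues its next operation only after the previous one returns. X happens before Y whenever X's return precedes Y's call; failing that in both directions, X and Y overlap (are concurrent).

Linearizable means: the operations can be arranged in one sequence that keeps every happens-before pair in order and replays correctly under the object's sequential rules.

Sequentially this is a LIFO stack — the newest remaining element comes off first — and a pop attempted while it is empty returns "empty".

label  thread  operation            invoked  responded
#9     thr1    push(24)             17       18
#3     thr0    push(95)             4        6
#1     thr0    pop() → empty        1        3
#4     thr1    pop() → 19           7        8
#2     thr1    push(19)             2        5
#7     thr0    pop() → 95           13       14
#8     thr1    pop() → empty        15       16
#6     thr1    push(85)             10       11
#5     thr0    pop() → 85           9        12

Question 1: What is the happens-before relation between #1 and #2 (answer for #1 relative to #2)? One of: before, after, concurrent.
concurrent

#1 spans [1,3], #2 spans [2,5]
the intervals overlap in both directions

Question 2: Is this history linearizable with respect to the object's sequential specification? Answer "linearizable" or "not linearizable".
linearizable

a witness: #1, #3, #2, #4, #6, #5, #7, #8, #9
after step 1 (#1 pop() → empty): stack <>
after step 2 (#3 push(95)): stack <95>
after step 3 (#2 push(19)): stack <95,19>
after step 4 (#4 pop() → 19): stack <95>
after step 5 (#6 push(85)): stack <95,85>
after step 6 (#5 pop() → 85): stack <95>
after step 7 (#7 pop() → 95): stack <>
after step 8 (#8 pop() → empty): stack <>
after step 9 (#9 push(24)): stack <24>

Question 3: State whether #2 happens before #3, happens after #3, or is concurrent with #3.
concurrent

#2 spans [2,5], #3 spans [4,6]
the intervals overlap in both directions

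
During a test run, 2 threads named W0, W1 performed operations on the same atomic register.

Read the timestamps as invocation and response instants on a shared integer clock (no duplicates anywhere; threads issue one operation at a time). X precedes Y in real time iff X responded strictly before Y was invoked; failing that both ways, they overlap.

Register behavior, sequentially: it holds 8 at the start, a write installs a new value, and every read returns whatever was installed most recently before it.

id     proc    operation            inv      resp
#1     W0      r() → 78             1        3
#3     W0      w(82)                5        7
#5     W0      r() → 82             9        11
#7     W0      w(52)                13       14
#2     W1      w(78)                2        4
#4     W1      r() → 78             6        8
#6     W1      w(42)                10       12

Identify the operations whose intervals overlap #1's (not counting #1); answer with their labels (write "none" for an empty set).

#2

#1 spans [1,3]: anything still running between times 1 and 3 counts as concurrent
#2 [2,4]: concurrent
#3 [5,7]: after
#4 [6,8]: after
#5 [9,11]: after
#6 [10,12]: after
#7 [13,14]: after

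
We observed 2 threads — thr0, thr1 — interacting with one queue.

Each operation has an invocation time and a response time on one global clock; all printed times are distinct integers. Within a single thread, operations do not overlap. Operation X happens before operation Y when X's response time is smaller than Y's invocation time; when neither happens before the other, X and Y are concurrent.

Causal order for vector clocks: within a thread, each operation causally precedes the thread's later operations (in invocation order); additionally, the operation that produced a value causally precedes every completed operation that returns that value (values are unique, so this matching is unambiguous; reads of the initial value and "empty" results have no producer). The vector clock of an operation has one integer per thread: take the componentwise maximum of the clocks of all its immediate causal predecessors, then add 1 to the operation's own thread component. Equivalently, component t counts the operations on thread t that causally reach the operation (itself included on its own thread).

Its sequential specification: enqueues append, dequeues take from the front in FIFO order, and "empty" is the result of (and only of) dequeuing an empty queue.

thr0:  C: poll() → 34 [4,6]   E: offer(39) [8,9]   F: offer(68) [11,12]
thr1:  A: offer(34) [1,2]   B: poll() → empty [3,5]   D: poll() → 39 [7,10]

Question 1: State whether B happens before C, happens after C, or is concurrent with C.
B spans [3,5], C spans [4,6]
the intervals overlap in both directions

concurrent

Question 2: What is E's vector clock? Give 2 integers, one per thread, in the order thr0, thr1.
invoked at 1, A has no predecessors; its own thr1 bump gives (0, 1)
B (invocation 3): componentwise max over VC(A)=(0, 1), +1 at thr1, giving (0, 2)
C (invocation 4): componentwise max over VC(A)=(0, 1), +1 at thr0, giving (1, 1)
E (invocation 8): componentwise max over VC(C)=(1, 1), +1 at thr0, giving (2, 1)
F (invocation 11): componentwise max over VC(E)=(2, 1), +1 at thr0, giving (3, 1)
D (invocation 7): componentwise max over VC(B)=(0, 2), VC(E)=(2, 1), +1 at thr1, giving (2, 3)
target: VC(E) = (2, 1)

(2, 1)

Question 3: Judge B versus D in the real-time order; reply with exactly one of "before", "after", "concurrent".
B spans [3,5], D spans [7,10]
resp(B)=5 < inv(D)=7

before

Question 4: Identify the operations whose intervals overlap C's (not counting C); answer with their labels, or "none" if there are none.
concurrent with C ([4,6]): every op whose interval crosses 4..6
A [1,2]: before
B [3,5]: concurrent
D [7,10]: after
E [8,9]: after
F [11,12]: after

B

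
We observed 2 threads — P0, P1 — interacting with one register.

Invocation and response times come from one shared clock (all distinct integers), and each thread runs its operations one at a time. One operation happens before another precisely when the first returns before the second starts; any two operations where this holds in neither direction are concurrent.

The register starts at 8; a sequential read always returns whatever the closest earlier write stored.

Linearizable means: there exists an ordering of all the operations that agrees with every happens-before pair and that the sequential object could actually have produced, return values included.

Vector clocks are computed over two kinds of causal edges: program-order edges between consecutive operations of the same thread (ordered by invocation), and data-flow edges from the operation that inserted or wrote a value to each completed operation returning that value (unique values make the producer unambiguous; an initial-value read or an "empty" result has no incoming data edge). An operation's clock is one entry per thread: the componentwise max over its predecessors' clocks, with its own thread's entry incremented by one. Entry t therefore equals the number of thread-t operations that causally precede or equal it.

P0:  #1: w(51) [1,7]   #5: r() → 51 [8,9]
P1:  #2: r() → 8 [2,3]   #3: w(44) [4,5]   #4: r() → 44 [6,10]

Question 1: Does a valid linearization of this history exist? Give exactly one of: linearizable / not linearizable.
one valid linearization: #2, #3, #4, #1, #5
step 1: #2 r() → 8 — value 8
step 2: #3 w(44) — value 44
step 3: #4 r() → 44 — value 44
step 4: #1 w(51) — value 51
step 5: #5 r() → 51 — value 51

linearizable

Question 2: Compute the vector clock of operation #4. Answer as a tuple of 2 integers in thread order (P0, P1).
#2, invoked 2, has no incoming edges; only P1's bump applies → (0, 1)
#1, invoked 1, has no incoming edges; only P0's bump applies → (1, 0)
#3 (invocation 4): componentwise max over VC(#2)=(0, 1), +1 at P1, giving (0, 2)
#5 (invocation 8): componentwise max over VC(#1)=(1, 0), +1 at P0, giving (2, 0)
#4 (invocation 6): componentwise max over VC(#3)=(0, 2), +1 at P1, giving (0, 3)
target: VC(#4) = (0, 3)

(0, 3)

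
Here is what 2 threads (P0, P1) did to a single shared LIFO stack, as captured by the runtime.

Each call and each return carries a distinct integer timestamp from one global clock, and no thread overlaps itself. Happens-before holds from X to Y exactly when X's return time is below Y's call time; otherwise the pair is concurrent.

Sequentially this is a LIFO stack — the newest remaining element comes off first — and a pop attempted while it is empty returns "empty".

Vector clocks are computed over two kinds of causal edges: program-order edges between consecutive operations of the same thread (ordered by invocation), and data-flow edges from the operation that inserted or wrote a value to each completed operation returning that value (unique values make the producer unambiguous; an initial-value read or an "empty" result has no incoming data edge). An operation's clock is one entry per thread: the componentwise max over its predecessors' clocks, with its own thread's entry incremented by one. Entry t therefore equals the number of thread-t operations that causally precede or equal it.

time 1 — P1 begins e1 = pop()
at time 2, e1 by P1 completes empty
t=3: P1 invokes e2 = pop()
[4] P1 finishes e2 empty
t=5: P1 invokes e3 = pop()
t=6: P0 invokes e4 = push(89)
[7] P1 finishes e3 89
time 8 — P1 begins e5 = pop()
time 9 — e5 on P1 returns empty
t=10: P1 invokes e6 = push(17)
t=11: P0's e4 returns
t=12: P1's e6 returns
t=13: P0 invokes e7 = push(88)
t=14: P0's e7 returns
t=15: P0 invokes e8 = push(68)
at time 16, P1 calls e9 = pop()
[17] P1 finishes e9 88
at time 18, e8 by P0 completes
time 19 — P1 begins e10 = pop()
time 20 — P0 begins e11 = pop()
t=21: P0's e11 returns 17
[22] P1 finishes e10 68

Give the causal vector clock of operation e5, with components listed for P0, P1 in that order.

invoked at 1, e1 has no predecessors; its own P1 bump gives (0, 1)
invoked at 6, e4 has no predecessors; its own P0 bump gives (1, 0)
merge at e2 (invoked 3): VC(e1)=(0, 1), own-thread bump on P1 → (0, 2)
merge at e7 (invoked 13): VC(e4)=(1, 0), own-thread bump on P0 → (2, 0)
merge at e8 (invoked 15): VC(e7)=(2, 0), own-thread bump on P0 → (3, 0)
merge at e3 (invoked 5): VC(e2)=(0, 2), VC(e4)=(1, 0), own-thread bump on P1 → (1, 3)
merge at e5 (invoked 8): VC(e3)=(1, 3), own-thread bump on P1 → (1, 4)
merge at e6 (invoked 10): VC(e5)=(1, 4), own-thread bump on P1 → (1, 5)
merge at e9 (invoked 16): VC(e6)=(1, 5), VC(e7)=(2, 0), own-thread bump on P1 → (2, 6)
merge at e11 (invoked 20): VC(e6)=(1, 5), VC(e8)=(3, 0), own-thread bump on P0 → (4, 5)
merge at e10 (invoked 19): VC(e8)=(3, 0), VC(e9)=(2, 6), own-thread bump on P1 → (3, 7)
target: VC(e5) = (1, 4)

(1, 4)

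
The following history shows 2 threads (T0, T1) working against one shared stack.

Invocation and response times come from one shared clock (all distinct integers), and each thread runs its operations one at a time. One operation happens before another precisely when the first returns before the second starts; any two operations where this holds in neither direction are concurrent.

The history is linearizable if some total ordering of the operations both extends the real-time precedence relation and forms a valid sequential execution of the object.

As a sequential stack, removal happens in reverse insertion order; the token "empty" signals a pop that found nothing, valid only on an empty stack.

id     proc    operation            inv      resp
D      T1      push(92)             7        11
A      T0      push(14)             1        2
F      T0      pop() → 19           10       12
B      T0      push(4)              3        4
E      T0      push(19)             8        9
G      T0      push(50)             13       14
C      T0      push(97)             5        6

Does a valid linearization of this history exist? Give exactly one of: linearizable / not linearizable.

linearizable

a witness: A, B, C, D, E, F, G
1. A push(14), leaving stack <14>
2. B push(4), leaving stack <14,4>
3. C push(97), leaving stack <14,4,97>
4. D push(92), leaving stack <14,4,97,92>
5. E push(19), leaving stack <14,4,97,92,19>
6. F pop() → 19, leaving stack <14,4,97,92>
7. G push(50), leaving stack <14,4,97,92,50>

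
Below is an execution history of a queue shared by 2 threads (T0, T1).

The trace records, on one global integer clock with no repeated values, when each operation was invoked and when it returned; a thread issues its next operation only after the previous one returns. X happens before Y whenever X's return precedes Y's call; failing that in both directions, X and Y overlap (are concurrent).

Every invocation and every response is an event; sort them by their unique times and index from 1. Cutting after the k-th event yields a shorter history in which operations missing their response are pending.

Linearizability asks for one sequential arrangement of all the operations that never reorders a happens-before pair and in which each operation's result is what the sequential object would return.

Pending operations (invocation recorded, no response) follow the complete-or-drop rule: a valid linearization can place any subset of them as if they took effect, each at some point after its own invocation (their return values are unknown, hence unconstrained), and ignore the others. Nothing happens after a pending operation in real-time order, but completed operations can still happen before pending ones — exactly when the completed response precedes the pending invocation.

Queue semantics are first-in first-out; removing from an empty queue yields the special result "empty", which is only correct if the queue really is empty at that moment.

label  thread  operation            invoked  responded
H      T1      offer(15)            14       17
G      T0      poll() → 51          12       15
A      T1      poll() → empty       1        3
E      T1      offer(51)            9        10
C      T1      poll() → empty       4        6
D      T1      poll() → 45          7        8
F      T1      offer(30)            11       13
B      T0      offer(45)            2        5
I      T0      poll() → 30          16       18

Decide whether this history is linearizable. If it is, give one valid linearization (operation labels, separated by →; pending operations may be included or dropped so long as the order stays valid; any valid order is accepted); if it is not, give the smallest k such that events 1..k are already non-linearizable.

linearizable — witness: A → C → B → D → E → F → G → H → I

step 1: A poll() → empty — queue <>
step 2: C poll() → empty — queue <>
step 3: B offer(45) — queue <45>
step 4: D poll() → 45 — queue <>
step 5: E offer(51) — queue <51>
step 6: F offer(30) — queue <51,30>
step 7: G poll() → 51 — queue <30>
step 8: H offer(15) — queue <30,15>
step 9: I poll() → 30 — queue <15>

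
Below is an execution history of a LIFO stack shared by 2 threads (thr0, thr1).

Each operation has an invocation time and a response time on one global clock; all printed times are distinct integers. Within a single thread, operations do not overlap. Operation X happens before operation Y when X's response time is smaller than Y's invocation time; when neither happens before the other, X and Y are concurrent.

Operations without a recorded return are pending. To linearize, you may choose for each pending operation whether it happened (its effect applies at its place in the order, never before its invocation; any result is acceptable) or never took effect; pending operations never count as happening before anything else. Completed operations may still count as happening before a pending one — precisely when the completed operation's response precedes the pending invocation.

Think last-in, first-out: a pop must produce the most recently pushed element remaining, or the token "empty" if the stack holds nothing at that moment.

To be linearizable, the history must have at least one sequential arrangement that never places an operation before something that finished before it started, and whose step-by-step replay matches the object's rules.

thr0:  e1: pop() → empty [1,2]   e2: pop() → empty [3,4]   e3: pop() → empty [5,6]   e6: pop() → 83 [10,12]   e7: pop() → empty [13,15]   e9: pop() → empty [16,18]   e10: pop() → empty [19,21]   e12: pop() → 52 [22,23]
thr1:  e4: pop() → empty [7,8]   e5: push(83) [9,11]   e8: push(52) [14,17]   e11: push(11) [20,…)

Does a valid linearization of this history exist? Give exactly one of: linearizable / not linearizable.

events 1..20 are fine; event 21 — the response of e10 at time 21 — makes the prefix non-linearizable
real-time-consistent orders of the 10 completed operations: 6 — all fail the LIFO stack replay
no completion choice of the 1 pending operation (e11) rescues it — every subset was tried
take e1, e2, e3, e4, e5, e6, e7, e8, e9, e10 (pending dropped): step 9 already fails, because e9 pop() → empty cannot occur there
take e1, e2, e3, e4, e5, e6, e7, e9, e8, e10 (pending dropped): step 10 already fails, because e10 pop() → empty cannot occur there

not linearizable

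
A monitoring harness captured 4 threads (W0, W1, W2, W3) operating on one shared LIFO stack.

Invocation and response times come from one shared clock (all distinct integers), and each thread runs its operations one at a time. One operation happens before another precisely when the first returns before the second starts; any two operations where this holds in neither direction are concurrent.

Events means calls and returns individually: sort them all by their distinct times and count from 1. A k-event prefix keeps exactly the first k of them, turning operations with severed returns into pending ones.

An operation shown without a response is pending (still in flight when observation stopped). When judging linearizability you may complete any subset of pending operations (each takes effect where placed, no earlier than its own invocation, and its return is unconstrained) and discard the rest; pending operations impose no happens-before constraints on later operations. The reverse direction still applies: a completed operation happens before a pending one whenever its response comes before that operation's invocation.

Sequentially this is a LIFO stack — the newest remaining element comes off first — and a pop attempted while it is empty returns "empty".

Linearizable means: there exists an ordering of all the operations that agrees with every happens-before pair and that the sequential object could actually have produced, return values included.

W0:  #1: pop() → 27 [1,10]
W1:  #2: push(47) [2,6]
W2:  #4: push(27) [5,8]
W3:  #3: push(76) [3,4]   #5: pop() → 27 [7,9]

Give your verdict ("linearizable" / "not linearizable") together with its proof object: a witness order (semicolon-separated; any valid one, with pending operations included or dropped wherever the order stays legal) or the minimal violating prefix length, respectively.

already the first 10 events (up to #1's response at time 10) admit no linearization; the first 9 still do
checked exhaustively: 25 real-time-consistent orders of 5 completed operations, zero legal LIFO stack replays
sample order #1, #2, #3, #4, #5 stalls at step 1 — #1 pop() → 27 has no legal effect
sample order #1, #2, #3, #5, #4 stalls at step 1 — #1 pop() → 27 has no legal effect

not linearizable — minimal violating prefix: 10 events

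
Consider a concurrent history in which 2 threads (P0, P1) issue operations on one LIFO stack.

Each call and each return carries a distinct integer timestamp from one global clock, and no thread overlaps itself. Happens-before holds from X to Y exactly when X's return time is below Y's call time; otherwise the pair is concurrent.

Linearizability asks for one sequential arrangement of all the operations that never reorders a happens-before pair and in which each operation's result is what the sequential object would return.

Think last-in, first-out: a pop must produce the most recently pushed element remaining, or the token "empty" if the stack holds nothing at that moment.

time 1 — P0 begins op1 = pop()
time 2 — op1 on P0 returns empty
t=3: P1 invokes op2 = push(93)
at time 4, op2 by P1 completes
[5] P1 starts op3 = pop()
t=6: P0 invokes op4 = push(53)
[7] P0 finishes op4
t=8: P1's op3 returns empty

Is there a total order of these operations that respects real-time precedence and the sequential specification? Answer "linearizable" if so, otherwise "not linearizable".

the violation lands at event 8, op3's response at time 8: events 1..7 linearize, events 1..8 do not
2 orders of the 4 completed LIFO stack ops respect real time; none is legal
one such order, op1, op2, op3, op4, breaks at step 3 where op3 pop() → empty is illegal
one such order, op1, op2, op4, op3, breaks at step 4 where op3 pop() → empty is illegal

not linearizable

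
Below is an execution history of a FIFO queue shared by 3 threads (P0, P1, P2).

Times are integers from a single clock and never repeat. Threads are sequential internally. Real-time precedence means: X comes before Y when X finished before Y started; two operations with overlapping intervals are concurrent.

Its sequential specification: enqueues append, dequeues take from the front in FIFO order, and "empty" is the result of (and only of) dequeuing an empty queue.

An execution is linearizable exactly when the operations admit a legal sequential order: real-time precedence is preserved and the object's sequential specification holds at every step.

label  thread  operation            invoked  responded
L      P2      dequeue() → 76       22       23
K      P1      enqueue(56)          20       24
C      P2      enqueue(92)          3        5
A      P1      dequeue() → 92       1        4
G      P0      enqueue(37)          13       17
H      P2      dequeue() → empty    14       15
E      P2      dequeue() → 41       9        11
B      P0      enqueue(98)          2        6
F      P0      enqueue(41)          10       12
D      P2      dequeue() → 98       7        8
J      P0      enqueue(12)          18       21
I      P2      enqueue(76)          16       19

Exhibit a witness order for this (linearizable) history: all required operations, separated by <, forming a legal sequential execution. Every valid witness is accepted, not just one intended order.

C < A < B < D < F < E < H < I < G < J < K < L

step 1: C enqueue(92) — queue <92>
step 2: A dequeue() → 92 — queue <>
step 3: B enqueue(98) — queue <98>
step 4: D dequeue() → 98 — queue <>
step 5: F enqueue(41) — queue <41>
step 6: E dequeue() → 41 — queue <>
step 7: H dequeue() → empty — queue <>
step 8: I enqueue(76) — queue <76>
step 9: G enqueue(37) — queue <76,37>
step 10: J enqueue(12) — queue <76,37,12>
step 11: K enqueue(56) — queue <76,37,12,56>
step 12: L dequeue() → 76 — queue <37,12,56>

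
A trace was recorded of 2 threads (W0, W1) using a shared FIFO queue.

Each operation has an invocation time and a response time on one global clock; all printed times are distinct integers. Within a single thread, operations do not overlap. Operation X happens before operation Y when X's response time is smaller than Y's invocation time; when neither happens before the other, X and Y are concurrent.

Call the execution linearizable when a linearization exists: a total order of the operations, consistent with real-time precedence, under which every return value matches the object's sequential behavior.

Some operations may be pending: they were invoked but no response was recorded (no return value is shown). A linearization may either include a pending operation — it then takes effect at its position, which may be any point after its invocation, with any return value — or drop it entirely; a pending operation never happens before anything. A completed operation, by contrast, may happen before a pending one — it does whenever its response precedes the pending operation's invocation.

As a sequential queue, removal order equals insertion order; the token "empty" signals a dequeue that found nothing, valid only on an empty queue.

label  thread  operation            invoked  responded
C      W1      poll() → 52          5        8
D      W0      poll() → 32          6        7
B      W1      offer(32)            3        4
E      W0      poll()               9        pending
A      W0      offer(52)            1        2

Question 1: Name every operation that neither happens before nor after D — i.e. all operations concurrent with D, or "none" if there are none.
C

D spans [6,7]: anything still running between times 6 and 7 counts as concurrent
A [1,2]: before
B [3,4]: before
C [5,8]: concurrent
E [9,…): after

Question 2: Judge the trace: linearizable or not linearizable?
linearizable

witness order: A, B, C, D
step 1: A offer(52) — queue <52>
step 2: B offer(32) — queue <52,32>
step 3: C poll() → 52 — queue <32>
step 4: D poll() → 32 — queue <>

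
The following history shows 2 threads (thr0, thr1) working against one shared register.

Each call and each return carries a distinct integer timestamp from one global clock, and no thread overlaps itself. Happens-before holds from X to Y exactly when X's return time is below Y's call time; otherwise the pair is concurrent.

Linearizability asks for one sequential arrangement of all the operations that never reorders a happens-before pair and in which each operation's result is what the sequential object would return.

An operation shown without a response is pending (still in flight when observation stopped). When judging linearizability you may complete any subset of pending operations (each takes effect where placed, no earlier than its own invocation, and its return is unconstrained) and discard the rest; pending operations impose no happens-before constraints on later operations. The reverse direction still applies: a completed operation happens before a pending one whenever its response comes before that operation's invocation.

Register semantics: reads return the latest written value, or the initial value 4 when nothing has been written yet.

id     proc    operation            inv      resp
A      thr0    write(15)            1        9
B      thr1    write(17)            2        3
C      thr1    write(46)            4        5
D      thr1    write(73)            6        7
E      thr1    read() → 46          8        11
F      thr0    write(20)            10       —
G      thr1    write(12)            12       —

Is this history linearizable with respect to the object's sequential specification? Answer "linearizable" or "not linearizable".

not linearizable

the violation lands at event 11, E's response at time 11: events 1..10 linearize, events 1..11 do not
checked exhaustively: 5 real-time-consistent orders of 5 completed operations, zero legal register replays
every completion of the 1 pending operation (F) was checked; none linearizes
one such order, A, B, C, D, E (pending dropped), breaks at step 5 where E read() → 46 is illegal
one such order, B, A, C, D, E (pending dropped), breaks at step 5 where E read() → 46 is illegal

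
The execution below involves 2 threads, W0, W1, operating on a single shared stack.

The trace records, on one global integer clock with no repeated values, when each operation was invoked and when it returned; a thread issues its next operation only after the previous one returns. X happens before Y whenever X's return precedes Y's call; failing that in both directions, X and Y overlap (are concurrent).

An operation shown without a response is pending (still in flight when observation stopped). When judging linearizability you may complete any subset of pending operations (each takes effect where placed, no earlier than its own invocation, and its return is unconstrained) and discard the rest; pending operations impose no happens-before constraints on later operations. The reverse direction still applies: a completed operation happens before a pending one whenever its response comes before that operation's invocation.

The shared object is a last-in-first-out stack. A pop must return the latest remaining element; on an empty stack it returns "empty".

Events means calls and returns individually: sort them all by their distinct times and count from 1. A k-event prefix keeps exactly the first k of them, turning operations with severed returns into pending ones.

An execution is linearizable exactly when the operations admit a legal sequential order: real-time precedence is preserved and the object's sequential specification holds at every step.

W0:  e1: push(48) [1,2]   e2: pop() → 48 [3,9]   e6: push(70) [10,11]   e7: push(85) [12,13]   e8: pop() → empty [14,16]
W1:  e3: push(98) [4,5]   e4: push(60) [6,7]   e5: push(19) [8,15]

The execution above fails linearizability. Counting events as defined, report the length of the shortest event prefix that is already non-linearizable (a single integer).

one valid order for events 1..15 is e1, e2, e3, e4, e5, e6, e7:
after step 1 (e1 push(48)): stack <48>
after step 2 (e2 pop() → 48): stack <>
after step 3 (e3 push(98)): stack <98>
after step 4 (e4 push(60)): stack <98,60>
after step 5 (e5 push(19)): stack <98,60,19>
after step 6 (e6 push(70)): stack <98,60,19,70>
after step 7 (e7 push(85)): stack <98,60,19,70,85>
adding event 16 (e8 responds at 16) leaves no legal real-time order
for example e1, e2, e3, e4, e5, e6, e7, e8 fails at step 8: e8 pop() → empty is not legal there
for example e1, e2, e3, e4, e6, e5, e7, e8 fails at step 8: e8 pop() → empty is not legal there

16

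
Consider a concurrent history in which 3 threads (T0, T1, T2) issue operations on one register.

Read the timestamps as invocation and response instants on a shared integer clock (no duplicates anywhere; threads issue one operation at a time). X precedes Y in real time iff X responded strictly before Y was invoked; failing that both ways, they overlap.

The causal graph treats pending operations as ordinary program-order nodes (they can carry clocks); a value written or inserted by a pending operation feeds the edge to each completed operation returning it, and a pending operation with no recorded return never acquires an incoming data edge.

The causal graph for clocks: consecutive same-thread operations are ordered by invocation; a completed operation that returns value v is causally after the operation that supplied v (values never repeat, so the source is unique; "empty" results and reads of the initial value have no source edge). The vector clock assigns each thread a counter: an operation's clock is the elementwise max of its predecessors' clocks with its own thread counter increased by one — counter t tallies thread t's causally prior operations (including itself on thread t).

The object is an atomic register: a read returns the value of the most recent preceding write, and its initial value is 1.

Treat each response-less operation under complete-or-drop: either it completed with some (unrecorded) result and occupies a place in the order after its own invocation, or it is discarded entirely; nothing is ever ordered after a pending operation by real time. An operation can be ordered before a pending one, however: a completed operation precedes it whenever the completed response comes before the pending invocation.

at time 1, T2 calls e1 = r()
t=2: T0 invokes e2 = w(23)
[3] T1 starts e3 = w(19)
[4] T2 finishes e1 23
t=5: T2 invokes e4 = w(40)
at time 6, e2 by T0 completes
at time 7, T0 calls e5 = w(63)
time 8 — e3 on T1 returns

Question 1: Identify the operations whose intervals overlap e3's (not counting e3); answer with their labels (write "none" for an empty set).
e1, e2, e4, e5

e3 runs from 3 to 8; window-overlapping ops are concurrent
e1 [1,4]: concurrent
e2 [2,6]: concurrent
e4 [5,…): concurrent
e5 [7,…): concurrent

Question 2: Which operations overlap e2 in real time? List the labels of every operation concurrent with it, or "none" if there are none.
e1, e3, e4

concurrent with e2 ([2,6]): every op whose interval crosses 2..6
e1 [1,4]: concurrent
e3 [3,8]: concurrent
e4 [5,…): concurrent
e5 [7,…): after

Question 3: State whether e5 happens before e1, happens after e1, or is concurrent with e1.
after

e5 spans [7,…), e1 spans [1,4]
resp(e1)=4 < inv(e5)=7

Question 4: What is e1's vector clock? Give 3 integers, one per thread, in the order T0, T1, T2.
(1, 0, 1)

invoked at 3, e3 has no predecessors; its own T1 bump gives (0, 1, 0)
invoked at 2, e2 has no predecessors; its own T0 bump gives (1, 0, 0)
VC(e1, invoked at 1): max of VC(e2)=(1, 0, 0), then +1 on thread T2 → (1, 0, 1)
VC(e5, invoked at 7): max of VC(e2)=(1, 0, 0), then +1 on thread T0 → (2, 0, 0)
VC(e4, invoked at 5): max of VC(e1)=(1, 0, 1), then +1 on thread T2 → (1, 0, 2)
target: VC(e1) = (1, 0, 1)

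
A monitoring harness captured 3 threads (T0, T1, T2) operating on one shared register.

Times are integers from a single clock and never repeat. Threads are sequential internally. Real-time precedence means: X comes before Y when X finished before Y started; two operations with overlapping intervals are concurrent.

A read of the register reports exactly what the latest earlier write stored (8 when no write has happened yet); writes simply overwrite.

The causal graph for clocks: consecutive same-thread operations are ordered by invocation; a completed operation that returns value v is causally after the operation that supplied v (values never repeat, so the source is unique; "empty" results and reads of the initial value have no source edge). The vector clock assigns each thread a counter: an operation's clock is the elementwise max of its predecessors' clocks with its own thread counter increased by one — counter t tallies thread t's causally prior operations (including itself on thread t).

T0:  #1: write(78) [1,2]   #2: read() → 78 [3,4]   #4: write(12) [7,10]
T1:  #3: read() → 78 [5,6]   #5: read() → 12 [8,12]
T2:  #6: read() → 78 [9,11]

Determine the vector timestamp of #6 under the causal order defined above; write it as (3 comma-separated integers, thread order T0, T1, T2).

(1, 0, 1)

invoked at 1, #1 has no predecessors; its own T0 bump gives (1, 0, 0)
#6 (invocation 9): componentwise max over VC(#1)=(1, 0, 0), +1 at T2, giving (1, 0, 1)
#3 (invocation 5): componentwise max over VC(#1)=(1, 0, 0), +1 at T1, giving (1, 1, 0)
#2 (invocation 3): componentwise max over VC(#1)=(1, 0, 0), +1 at T0, giving (2, 0, 0)
#4 (invocation 7): componentwise max over VC(#2)=(2, 0, 0), +1 at T0, giving (3, 0, 0)
#5 (invocation 8): componentwise max over VC(#3)=(1, 1, 0), VC(#4)=(3, 0, 0), +1 at T1, giving (3, 2, 0)
target: VC(#6) = (1, 0, 1)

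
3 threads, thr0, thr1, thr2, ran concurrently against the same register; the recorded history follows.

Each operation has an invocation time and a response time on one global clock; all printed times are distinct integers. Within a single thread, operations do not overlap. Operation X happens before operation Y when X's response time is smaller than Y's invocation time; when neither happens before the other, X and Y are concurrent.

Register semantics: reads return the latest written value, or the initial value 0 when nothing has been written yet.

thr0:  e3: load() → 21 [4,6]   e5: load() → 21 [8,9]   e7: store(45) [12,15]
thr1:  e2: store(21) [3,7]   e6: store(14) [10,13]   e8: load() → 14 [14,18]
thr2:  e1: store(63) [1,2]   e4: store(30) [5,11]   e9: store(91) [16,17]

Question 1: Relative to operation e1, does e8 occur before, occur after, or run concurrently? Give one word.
e8 spans [14,18], e1 spans [1,2]
resp(e1)=2 < inv(e8)=14

after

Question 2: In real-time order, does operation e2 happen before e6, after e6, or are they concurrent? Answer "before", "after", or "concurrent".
e2 spans [3,7], e6 spans [10,13]
resp(e2)=7 < inv(e6)=10

before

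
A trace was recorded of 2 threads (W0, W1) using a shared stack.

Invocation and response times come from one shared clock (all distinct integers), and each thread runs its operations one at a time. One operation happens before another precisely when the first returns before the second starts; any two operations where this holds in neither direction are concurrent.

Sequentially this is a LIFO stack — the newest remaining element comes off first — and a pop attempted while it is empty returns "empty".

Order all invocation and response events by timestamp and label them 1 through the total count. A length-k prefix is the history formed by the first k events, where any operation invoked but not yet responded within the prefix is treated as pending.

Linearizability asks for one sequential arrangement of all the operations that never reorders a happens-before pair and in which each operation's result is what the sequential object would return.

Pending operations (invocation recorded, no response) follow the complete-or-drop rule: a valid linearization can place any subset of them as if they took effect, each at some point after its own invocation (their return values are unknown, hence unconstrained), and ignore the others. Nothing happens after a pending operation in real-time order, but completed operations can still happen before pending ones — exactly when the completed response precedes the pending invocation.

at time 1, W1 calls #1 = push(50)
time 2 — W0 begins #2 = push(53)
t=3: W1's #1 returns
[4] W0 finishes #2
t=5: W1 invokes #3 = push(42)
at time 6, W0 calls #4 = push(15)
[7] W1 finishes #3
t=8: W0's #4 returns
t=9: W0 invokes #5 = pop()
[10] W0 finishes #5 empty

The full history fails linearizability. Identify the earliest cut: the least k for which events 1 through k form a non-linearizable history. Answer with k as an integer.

events 1..9 are linearizable, e.g. via #1, #2, #3, #4:
step 1: #1 push(50) — stack <50>
step 2: #2 push(53) — stack <50,53>
step 3: #3 push(42) — stack <50,53,42>
step 4: #4 push(15) — stack <50,53,42,15>
with event 10 included (#5 responding at time 10), all real-time-consistent orders fail
one such order, #1, #2, #3, #4, #5, breaks at step 5 where #5 pop() → empty is illegal
one such order, #1, #2, #4, #3, #5, breaks at step 5 where #5 pop() → empty is illegal

10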